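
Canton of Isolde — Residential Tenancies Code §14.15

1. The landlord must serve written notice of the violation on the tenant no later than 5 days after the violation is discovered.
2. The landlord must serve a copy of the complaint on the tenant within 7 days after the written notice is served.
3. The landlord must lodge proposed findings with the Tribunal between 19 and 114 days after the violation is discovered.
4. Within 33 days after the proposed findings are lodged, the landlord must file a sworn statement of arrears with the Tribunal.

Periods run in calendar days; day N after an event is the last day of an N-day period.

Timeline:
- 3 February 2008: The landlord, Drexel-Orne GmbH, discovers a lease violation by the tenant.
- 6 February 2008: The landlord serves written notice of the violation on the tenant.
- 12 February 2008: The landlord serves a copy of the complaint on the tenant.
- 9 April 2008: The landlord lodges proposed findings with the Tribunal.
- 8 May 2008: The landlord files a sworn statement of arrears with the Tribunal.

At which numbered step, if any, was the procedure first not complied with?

None — every step was satisfied

Step 1: 5 days after 3 February 2008 (when the violation is discovered) is 8 February 2008; done 6 February 2008 — timely.
Step 2: 7 days after 6 February 2008 (when the written notice is served) is 13 February 2008; 12 February 2008 is within that limit.
Step 3: the window is 19–114 days after 3 February 2008 (when the violation is discovered), so 22 February 2008 through 27 May 2008; done 9 April 2008, which is between those dates.
Step 4: 33 days after 9 April 2008 (when the proposed findings are lodged) is 12 May 2008; completed 8 May 2008, before the deadline.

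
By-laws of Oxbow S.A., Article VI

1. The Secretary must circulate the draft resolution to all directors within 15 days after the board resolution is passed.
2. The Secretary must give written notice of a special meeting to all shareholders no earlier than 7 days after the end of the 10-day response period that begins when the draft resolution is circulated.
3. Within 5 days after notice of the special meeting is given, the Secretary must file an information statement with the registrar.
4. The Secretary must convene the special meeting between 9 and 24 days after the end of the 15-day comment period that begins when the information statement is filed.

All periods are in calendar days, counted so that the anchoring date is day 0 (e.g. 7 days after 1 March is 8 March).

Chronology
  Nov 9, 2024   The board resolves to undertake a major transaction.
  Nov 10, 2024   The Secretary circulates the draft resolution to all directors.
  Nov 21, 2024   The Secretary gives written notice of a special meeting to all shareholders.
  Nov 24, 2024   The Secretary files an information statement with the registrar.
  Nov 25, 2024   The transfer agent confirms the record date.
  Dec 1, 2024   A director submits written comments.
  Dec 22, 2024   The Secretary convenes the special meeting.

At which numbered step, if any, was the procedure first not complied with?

Step 1: 15 days after Nov 9, 2024 (when the board resolution is passed) is Nov 24, 2024; done Nov 10, 2024 — timely.
Step 2: the earliest permitted date is 7 days after Nov 20, 2024 (end of the 10-day response period, which began when the draft resolution is circulated on Nov 10, 2024), i.e. Nov 27, 2024; Nov 21, 2024 is 6 days before the earliest permitted date.
No need to go further; step 2 was not satisfied.

Step 2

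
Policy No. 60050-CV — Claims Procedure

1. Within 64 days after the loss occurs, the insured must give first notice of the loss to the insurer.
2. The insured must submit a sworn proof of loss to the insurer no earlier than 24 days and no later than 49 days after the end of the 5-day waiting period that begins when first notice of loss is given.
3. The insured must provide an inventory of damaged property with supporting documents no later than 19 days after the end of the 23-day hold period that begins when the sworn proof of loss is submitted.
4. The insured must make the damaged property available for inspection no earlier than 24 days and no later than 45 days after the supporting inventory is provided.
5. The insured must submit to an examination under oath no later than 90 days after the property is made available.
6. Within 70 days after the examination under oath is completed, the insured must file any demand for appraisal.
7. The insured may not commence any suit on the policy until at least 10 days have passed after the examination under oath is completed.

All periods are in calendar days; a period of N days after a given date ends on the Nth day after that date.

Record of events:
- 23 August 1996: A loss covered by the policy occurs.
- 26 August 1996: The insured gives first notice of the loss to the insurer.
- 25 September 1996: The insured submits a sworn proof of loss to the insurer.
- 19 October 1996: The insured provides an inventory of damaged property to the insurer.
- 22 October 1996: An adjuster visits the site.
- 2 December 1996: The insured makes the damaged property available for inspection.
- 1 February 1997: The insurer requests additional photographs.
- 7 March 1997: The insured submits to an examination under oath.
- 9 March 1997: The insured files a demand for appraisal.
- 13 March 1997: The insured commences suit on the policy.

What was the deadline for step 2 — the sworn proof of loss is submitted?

First notice of loss is given on 26 August 1996; the 5-day waiting period therefore ends 31 August 1996, and step 2 runs from that date. The window is 24–49 days after 31 August 1996; it closes on 19 October 1996.

19 October 1996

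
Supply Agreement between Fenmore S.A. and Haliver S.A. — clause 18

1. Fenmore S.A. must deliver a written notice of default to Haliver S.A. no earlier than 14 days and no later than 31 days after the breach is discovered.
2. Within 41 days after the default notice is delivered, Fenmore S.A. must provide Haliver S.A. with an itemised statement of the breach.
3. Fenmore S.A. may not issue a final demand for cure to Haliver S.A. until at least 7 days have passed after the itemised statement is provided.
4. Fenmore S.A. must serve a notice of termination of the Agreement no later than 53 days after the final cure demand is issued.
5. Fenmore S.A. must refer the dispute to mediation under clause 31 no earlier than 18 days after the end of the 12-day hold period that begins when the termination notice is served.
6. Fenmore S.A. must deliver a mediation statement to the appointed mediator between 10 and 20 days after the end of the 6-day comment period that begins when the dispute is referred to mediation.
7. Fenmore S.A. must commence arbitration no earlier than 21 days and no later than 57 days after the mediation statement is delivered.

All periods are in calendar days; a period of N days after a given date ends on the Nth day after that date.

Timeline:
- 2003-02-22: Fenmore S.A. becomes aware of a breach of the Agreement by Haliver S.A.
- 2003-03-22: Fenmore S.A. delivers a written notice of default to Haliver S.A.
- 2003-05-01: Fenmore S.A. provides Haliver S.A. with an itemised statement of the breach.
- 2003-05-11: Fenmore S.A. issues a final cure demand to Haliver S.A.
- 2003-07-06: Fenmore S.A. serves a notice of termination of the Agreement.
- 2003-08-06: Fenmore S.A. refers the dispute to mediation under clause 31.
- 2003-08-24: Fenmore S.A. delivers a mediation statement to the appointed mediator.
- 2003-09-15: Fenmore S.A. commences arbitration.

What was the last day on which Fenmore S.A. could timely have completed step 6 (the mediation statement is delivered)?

The dispute is referred to mediation on 2003-08-06; the 6-day comment period therefore ends 2003-08-12, and step 6 runs from that date. The window is 10–20 days after 2003-08-12; it closes on 2003-09-01.

2003-09-01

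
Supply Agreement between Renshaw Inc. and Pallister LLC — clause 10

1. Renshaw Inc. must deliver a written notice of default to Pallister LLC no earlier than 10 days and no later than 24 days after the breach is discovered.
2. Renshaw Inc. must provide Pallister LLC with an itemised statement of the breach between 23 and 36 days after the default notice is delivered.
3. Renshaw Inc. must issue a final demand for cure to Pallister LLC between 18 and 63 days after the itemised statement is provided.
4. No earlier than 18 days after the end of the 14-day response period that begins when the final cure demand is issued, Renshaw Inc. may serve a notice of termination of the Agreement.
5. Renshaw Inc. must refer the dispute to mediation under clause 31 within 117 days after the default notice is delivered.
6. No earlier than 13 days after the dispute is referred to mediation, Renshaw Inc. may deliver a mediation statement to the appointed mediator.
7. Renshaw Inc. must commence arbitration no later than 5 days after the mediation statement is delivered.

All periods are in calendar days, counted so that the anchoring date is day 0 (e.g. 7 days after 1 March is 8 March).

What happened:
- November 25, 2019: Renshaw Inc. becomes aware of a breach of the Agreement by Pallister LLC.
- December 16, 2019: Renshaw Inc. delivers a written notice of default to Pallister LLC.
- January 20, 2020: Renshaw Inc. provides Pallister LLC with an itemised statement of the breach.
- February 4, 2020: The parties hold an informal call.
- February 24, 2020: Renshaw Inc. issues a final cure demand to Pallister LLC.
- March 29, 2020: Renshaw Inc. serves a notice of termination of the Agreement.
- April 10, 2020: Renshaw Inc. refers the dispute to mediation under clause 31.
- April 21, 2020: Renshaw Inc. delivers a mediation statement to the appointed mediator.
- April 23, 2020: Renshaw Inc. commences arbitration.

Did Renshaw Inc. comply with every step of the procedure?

(1) the permitted window runs from November 25, 2019 + 10 = December 5, 2019 to November 25, 2019 + 24 = December 19, 2019; December 16, 2019 falls inside that range.
(2) the permitted window runs from December 16, 2019 + 23 = January 8, 2020 to December 16, 2019 + 36 = January 21, 2020; done January 20, 2020 — within the window.
(3) the permitted window runs from January 20, 2020 + 18 = February 7, 2020 to January 20, 2020 + 63 = March 23, 2020; February 24, 2020 falls inside that range.
(4) permitted from March 9, 2020 + 18 days = March 27, 2020 onward; done March 29, 2020 — permitted.
(5) due by December 16, 2019 + 117 days = April 11, 2020; done April 10, 2020 — timely.
(6) permitted from April 10, 2020 + 13 days = April 23, 2020 onward; done April 21, 2020 — 2 days too early.

No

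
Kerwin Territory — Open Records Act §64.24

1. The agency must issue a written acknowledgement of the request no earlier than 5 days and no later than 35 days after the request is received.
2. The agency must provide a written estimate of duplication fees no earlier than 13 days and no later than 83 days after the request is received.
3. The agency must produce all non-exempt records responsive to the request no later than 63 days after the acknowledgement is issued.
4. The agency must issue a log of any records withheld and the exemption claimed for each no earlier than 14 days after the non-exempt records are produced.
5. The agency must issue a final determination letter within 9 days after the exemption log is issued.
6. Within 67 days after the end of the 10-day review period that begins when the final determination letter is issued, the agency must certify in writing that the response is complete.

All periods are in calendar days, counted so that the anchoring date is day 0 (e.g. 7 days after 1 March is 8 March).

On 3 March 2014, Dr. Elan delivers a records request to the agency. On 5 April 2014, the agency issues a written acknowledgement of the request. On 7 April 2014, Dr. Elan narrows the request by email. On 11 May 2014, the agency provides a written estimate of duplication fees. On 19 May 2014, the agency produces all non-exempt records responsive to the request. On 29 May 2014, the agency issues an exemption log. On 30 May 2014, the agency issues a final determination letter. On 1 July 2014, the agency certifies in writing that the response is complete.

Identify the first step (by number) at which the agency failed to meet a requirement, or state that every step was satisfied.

Step 4

(1) the permitted window runs from 3 March 2014 + 5 = 8 March 2014 to 3 March 2014 + 35 = 7 April 2014; 5 April 2014 falls inside that range.
(2) the permitted window runs from 3 March 2014 + 13 = 16 March 2014 to 3 March 2014 + 83 = 25 May 2014; done 11 May 2014 — within the window.
(3) due by 5 April 2014 + 63 days = 7 June 2014; done 19 May 2014 — timely.
(4) permitted from 19 May 2014 + 14 days = 2 June 2014 onward; 29 May 2014 is 4 days before the earliest permitted date.
That is the first point of non-compliance.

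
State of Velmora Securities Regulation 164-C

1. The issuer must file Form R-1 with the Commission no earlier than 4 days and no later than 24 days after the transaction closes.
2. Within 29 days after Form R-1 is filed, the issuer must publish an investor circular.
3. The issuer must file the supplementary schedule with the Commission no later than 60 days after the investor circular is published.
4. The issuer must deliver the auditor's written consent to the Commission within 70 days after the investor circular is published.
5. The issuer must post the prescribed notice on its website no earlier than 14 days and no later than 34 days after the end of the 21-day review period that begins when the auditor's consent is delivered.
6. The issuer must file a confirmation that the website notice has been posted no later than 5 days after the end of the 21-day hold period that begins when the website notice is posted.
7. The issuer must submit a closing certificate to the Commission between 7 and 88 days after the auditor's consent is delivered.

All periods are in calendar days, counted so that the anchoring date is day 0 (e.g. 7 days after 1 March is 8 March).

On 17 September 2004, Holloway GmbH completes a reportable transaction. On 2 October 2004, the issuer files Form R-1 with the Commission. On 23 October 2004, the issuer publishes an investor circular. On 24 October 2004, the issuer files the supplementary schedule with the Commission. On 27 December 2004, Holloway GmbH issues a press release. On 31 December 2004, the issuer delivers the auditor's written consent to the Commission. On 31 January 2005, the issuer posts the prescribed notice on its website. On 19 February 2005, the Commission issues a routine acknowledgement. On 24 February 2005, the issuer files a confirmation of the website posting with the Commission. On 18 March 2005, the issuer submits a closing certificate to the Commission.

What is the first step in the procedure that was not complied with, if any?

(1) the permitted window runs from 17 September 2004 + 4 = 21 September 2004 to 17 September 2004 + 24 = 11 October 2004; done 2 October 2004 — within the window.
(2) due by 2 October 2004 + 29 days = 31 October 2004; 23 October 2004 is within that limit.
(3) due by 23 October 2004 + 60 days = 22 December 2004; done 24 October 2004 — timely.
(4) due by 23 October 2004 + 70 days = 1 January 2005; completed 31 December 2004, before the deadline.
(5) the permitted window runs from 21 January 2005 + 14 = 4 February 2005 to 21 January 2005 + 34 = 24 February 2005; 31 January 2005 is 4 days too early.

Step 5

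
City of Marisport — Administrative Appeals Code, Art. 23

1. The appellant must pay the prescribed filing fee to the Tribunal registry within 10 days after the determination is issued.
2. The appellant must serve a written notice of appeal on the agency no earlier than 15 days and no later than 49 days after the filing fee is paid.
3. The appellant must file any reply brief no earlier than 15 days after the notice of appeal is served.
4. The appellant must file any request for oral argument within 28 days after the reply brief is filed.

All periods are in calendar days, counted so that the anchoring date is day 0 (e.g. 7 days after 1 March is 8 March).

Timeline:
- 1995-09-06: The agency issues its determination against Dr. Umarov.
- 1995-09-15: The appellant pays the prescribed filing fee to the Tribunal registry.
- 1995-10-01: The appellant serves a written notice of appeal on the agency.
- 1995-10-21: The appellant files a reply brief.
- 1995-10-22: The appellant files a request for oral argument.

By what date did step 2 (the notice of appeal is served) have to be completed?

Step 2 runs from 1995-09-15, when the filing fee is paid. The window is 15–49 days after 1995-09-15; it closes on 1995-11-03.

1995-11-03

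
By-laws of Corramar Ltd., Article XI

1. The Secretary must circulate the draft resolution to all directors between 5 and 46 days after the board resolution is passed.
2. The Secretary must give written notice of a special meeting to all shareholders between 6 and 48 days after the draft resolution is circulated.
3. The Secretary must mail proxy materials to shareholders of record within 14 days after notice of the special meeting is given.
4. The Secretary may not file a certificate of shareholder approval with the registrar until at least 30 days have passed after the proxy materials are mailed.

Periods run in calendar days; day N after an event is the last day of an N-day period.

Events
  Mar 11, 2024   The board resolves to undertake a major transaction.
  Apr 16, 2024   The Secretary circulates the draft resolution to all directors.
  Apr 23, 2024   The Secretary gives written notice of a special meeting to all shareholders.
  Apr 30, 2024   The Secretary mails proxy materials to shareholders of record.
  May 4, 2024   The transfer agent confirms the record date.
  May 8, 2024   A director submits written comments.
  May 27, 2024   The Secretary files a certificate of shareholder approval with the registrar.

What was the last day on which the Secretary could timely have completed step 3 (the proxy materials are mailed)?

Step 3 runs from Apr 23, 2024, when notice of the special meeting is given. 14 days after Apr 23, 2024 is May 7, 2024.

May 7, 2024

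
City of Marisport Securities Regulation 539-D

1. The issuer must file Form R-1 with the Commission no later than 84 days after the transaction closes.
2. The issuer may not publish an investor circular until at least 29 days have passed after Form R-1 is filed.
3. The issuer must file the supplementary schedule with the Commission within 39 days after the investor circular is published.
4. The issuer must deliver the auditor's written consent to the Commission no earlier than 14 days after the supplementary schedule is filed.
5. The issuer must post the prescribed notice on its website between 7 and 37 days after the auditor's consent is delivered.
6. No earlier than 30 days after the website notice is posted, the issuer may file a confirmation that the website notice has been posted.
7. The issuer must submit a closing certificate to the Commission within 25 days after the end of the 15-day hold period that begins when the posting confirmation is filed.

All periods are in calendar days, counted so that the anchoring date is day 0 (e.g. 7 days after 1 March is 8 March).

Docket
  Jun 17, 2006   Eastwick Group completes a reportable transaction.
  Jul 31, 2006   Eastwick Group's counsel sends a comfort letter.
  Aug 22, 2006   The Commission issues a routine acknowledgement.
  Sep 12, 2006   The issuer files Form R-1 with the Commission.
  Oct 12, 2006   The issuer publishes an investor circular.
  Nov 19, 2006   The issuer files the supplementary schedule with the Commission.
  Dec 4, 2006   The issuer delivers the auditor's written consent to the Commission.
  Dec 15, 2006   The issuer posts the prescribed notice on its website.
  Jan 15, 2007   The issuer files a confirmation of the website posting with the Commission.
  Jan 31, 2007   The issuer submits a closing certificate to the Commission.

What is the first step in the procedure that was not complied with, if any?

(1) due by Jun 17, 2006 + 84 days = Sep 9, 2006; not done until Sep 12, 2006, 3 days after the deadline.

Step 1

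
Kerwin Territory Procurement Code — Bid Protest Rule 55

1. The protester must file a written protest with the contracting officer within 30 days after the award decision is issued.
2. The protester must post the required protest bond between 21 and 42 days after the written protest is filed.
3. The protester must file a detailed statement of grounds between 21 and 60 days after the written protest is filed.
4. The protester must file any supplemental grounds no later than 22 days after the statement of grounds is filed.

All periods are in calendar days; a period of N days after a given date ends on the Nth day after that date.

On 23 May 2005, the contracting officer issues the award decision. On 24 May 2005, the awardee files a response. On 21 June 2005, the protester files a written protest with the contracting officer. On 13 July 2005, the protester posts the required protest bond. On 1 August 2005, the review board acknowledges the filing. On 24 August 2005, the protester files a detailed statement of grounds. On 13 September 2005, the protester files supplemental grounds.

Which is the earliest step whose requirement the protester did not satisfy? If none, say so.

Step 3

Step 1 — counting 30 days from 23 May 2005 (when the award decision is issued) gives a deadline of 22 June 2005; completed 21 June 2005, before the deadline.
Step 2 — 21 and 42 days from 21 June 2005 (when the written protest is filed) are 12 July 2005 and 2 August 2005 respectively; done 13 July 2005 — within the window.
Step 3 — 21 and 60 days from 21 June 2005 (when the written protest is filed) are 12 July 2005 and 20 August 2005 respectively; done 24 August 2005 — 4 days after the window closed.
Later steps need not be reached.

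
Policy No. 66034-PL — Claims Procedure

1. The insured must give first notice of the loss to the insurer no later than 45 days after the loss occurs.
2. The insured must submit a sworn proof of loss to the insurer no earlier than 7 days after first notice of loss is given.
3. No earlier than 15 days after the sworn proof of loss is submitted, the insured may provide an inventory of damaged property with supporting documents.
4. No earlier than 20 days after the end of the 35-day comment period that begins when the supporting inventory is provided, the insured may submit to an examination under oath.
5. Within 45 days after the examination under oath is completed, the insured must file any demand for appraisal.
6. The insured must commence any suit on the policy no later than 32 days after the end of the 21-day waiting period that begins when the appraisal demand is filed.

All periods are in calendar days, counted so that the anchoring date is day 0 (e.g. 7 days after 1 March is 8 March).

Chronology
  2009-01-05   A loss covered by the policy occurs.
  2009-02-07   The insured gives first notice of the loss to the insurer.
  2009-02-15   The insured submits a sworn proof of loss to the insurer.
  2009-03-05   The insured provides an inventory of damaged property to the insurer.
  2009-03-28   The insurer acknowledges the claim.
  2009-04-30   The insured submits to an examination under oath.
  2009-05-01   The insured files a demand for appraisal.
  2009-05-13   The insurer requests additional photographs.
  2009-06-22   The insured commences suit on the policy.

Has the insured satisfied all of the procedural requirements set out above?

Step 1 — counting 45 days from 2009-01-05 (when the loss occurs) gives a deadline of 2009-02-19; done 2009-02-07 — timely.
Step 2 — must wait 7 days from 2009-02-07 (when first notice of loss is given), so not before 2009-02-14; done 2009-02-15, after the minimum wait.
Step 3 — must wait 15 days from 2009-02-15 (when the sworn proof of loss is submitted), so not before 2009-03-02; done 2009-03-05 — permitted.
Step 4 — must wait 20 days from 2009-04-09 (end of the 35-day comment period, which began when the supporting inventory is provided on 2009-03-05), so not before 2009-04-29; done 2009-04-30, after the minimum wait.
Step 5 — counting 45 days from 2009-04-30 (when the examination under oath is completed) gives a deadline of 2009-06-14; done 2009-05-01 — timely.
Step 6 — counting 32 days from 2009-05-22 (end of the 21-day waiting period, which began when the appraisal demand is filed on 2009-05-01) gives a deadline of 2009-06-23; done 2009-06-22 — timely.

Yes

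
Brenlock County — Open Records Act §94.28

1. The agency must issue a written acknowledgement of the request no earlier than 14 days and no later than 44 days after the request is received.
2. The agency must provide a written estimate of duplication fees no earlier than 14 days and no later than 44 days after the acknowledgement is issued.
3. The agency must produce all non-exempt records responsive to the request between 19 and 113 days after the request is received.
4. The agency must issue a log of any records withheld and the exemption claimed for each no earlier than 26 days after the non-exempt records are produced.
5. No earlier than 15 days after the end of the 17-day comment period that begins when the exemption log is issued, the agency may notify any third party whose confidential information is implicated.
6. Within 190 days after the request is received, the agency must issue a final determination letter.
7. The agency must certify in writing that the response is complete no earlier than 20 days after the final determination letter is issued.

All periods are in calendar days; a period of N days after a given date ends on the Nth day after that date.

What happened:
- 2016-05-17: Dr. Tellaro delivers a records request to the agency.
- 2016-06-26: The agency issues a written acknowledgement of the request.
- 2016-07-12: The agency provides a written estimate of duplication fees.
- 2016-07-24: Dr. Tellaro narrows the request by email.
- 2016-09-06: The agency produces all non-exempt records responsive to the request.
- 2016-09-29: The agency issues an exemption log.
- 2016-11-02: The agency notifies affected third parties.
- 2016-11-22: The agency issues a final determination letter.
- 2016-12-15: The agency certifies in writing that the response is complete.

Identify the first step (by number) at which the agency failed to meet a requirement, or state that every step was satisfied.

Step 4

Step 1: the window is 14–44 days after 2016-05-17 (when the request is received), so 2016-05-31 through 2016-06-30; done 2016-06-26 — within the window.
Step 2: the window is 14–44 days after 2016-06-26 (when the acknowledgement is issued), so 2016-07-10 through 2016-08-09; 2016-07-12 falls inside that range.
Step 3: the window is 19–113 days after 2016-05-17 (when the request is received), so 2016-06-05 through 2016-09-07; 2016-09-06 falls inside that range.
Step 4: the earliest permitted date is 26 days after 2016-09-06 (when the non-exempt records are produced), i.e. 2016-10-02; 2016-09-29 is 3 days before the earliest permitted date.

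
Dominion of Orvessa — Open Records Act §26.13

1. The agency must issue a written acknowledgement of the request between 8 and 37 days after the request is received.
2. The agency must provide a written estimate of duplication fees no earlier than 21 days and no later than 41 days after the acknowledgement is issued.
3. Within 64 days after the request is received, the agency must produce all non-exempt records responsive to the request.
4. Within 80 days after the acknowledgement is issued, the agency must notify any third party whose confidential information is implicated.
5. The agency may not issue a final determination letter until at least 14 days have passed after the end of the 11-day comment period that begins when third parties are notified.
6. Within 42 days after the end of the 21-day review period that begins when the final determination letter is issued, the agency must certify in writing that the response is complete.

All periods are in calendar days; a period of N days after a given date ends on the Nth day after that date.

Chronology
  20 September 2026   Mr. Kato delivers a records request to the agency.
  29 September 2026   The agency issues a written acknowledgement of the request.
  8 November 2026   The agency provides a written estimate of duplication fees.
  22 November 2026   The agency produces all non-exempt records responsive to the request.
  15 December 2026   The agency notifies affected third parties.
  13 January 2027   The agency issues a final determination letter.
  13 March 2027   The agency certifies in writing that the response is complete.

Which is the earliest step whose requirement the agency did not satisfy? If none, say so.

None — every step was satisfied

Step 1: the window is 8–37 days after 20 September 2026 (when the request is received), so 28 September 2026 through 27 October 2026; 29 September 2026 falls inside that range.
Step 2: the window is 21–41 days after 29 September 2026 (when the acknowledgement is issued), so 20 October 2026 through 9 November 2026; done 8 November 2026, which is between those dates.
Step 3: 64 days after 20 September 2026 (when the request is received) is 23 November 2026; done 22 November 2026 — timely.
Step 4: 80 days after 29 September 2026 (when the acknowledgement is issued) is 18 December 2026; 15 December 2026 is within that limit.
Step 5: the earliest permitted date is 14 days after 26 December 2026 (end of the 11-day comment period, which began when third parties are notified on 15 December 2026), i.e. 9 January 2027; done 13 January 2027, after the minimum wait.
Step 6: 42 days after 3 February 2027 (end of the 21-day review period, which began when the final determination letter is issued on 13 January 2027) is 17 March 2027; completed 13 March 2027, before the deadline.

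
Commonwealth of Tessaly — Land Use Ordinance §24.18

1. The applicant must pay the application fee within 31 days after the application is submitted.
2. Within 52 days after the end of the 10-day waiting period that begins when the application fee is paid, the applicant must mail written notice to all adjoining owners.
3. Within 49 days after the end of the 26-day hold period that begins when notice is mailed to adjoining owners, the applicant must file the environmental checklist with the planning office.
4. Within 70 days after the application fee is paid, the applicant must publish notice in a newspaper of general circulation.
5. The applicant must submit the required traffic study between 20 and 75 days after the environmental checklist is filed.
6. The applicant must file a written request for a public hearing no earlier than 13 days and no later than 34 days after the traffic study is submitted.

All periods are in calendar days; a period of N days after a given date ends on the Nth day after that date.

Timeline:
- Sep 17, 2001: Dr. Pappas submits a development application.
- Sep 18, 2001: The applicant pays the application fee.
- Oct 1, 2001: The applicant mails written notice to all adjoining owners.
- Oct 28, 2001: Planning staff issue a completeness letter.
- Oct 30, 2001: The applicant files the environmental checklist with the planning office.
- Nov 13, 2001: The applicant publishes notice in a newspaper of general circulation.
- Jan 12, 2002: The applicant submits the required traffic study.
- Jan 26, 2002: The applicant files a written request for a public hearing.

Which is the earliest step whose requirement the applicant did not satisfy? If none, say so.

None — every step was satisfied

Step 1 — counting 31 days from Sep 17, 2001 (when the application is submitted) gives a deadline of Oct 18, 2001; Sep 18, 2001 is within that limit.
Step 2 — counting 52 days from Sep 28, 2001 (end of the 10-day waiting period, which began when the application fee is paid on Sep 18, 2001) gives a deadline of Nov 19, 2001; Oct 1, 2001 is within that limit.
Step 3 — counting 49 days from Oct 27, 2001 (end of the 26-day hold period, which began when notice is mailed to adjoining owners on Oct 1, 2001) gives a deadline of Dec 15, 2001; completed Oct 30, 2001, before the deadline.
Step 4 — counting 70 days from Sep 18, 2001 (when the application fee is paid) gives a deadline of Nov 27, 2001; Nov 13, 2001 is within that limit.
Step 5 — 20 and 75 days from Oct 30, 2001 (when the environmental checklist is filed) are Nov 19, 2001 and Jan 13, 2002 respectively; done Jan 12, 2002 — within the window.
Step 6 — 13 and 34 days from Jan 12, 2002 (when the traffic study is submitted) are Jan 25, 2002 and Feb 15, 2002 respectively; Jan 26, 2002 falls inside that range.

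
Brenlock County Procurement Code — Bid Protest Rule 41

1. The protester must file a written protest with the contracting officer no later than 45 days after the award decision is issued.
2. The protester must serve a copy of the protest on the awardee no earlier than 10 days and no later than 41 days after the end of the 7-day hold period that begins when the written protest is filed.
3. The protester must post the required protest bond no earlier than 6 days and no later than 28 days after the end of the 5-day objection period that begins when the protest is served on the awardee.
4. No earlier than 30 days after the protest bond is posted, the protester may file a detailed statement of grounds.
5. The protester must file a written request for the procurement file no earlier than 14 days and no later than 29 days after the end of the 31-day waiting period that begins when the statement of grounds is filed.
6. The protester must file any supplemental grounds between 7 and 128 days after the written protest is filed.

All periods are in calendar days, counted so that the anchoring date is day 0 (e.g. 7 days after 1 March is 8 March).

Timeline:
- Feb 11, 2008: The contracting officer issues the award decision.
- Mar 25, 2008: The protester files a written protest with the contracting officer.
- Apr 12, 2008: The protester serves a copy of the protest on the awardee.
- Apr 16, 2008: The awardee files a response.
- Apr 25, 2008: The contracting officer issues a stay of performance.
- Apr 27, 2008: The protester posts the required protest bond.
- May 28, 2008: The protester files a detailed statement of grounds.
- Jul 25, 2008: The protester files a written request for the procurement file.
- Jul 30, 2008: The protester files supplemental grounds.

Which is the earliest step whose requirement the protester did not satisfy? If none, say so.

Step 1 — counting 45 days from Feb 11, 2008 (when the award decision is issued) gives a deadline of Mar 27, 2008; completed Mar 25, 2008, before the deadline.
Step 2 — 10 and 41 days from Apr 1, 2008 (end of the 7-day hold period, which began when the written protest is filed on Mar 25, 2008) are Apr 11, 2008 and May 12, 2008 respectively; done Apr 12, 2008 — within the window.
Step 3 — 6 and 28 days from Apr 17, 2008 (end of the 5-day objection period, which began when the protest is served on the awardee on Apr 12, 2008) are Apr 23, 2008 and May 15, 2008 respectively; Apr 27, 2008 falls inside that range.
Step 4 — must wait 30 days from Apr 27, 2008 (when the protest bond is posted), so not before May 27, 2008; May 28, 2008 is on or after that date.
Step 5 — 14 and 29 days from Jun 28, 2008 (end of the 31-day waiting period, which began when the statement of grounds is filed on May 28, 2008) are Jul 12, 2008 and Jul 27, 2008 respectively; done Jul 25, 2008 — within the window.
Step 6 — 7 and 128 days from Mar 25, 2008 (when the written protest is filed) are Apr 1, 2008 and Jul 31, 2008 respectively; Jul 30, 2008 falls inside that range.

None — every step was satisfied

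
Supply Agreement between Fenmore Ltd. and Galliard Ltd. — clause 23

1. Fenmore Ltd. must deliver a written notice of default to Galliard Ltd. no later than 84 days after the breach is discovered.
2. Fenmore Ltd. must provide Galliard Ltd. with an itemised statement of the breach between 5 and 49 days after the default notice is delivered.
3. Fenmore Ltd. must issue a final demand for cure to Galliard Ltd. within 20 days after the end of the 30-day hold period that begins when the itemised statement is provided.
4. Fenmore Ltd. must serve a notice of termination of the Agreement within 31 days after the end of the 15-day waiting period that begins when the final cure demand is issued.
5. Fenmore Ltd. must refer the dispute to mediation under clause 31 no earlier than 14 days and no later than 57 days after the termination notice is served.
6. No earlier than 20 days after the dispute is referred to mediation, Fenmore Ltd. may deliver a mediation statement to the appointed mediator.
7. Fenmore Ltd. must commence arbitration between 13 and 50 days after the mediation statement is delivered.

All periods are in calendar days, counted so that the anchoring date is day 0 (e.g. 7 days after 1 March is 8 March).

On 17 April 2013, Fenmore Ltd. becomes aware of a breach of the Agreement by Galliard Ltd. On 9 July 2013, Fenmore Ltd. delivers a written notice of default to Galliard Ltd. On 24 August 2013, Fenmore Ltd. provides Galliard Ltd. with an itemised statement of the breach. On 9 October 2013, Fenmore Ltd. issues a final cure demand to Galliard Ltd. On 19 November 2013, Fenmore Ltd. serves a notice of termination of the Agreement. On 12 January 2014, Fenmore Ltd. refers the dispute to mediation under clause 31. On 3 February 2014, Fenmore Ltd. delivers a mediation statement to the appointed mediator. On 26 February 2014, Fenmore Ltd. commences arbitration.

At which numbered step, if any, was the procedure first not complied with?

None — every step was satisfied

Step 1 — counting 84 days from 17 April 2013 (when the breach is discovered) gives a deadline of 10 July 2013; done 9 July 2013 — timely.
Step 2 — 5 and 49 days from 9 July 2013 (when the default notice is delivered) are 14 July 2013 and 27 August 2013 respectively; done 24 August 2013 — within the window.
Step 3 — counting 20 days from 23 September 2013 (end of the 30-day hold period, which began when the itemised statement is provided on 24 August 2013) gives a deadline of 13 October 2013; 9 October 2013 is within that limit.
Step 4 — counting 31 days from 24 October 2013 (end of the 15-day waiting period, which began when the final cure demand is issued on 9 October 2013) gives a deadline of 24 November 2013; done 19 November 2013 — timely.
Step 5 — 14 and 57 days from 19 November 2013 (when the termination notice is served) are 3 December 2013 and 15 January 2014 respectively; 12 January 2014 falls inside that range.
Step 6 — must wait 20 days from 12 January 2014 (when the dispute is referred to mediation), so not before 1 February 2014; 3 February 2014 is on or after that date.
Step 7 — 13 and 50 days from 3 February 2014 (when the mediation statement is delivered) are 16 February 2014 and 25 March 2014 respectively; 26 February 2014 falls inside that range.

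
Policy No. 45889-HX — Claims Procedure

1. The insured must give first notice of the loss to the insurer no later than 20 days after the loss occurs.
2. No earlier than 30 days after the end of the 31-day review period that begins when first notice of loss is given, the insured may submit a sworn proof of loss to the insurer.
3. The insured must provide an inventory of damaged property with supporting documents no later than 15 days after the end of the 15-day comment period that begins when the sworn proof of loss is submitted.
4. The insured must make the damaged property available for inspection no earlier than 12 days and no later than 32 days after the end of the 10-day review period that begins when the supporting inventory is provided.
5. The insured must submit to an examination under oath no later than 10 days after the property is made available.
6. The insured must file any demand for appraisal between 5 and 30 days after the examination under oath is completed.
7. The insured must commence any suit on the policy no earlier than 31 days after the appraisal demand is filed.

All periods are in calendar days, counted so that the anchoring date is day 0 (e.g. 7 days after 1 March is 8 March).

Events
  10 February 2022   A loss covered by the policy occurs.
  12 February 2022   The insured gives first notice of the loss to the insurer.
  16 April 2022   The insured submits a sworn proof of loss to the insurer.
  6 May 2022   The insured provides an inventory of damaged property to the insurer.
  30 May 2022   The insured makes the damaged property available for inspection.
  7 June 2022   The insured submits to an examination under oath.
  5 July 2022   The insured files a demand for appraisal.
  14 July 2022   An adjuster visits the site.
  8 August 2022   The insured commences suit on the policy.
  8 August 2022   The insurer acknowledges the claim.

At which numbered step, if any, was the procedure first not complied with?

Step 1 — counting 20 days from 10 February 2022 (when the loss occurs) gives a deadline of 2 March 2022; done 12 February 2022 — timely.
Step 2 — must wait 30 days from 15 March 2022 (end of the 31-day review period, which began when first notice of loss is given on 12 February 2022), so not before 14 April 2022; done 16 April 2022 — permitted.
Step 3 — counting 15 days from 1 May 2022 (end of the 15-day comment period, which began when the sworn proof of loss is submitted on 16 April 2022) gives a deadline of 16 May 2022; completed 6 May 2022, before the deadline.
Step 4 — 12 and 32 days from 16 May 2022 (end of the 10-day review period, which began when the supporting inventory is provided on 6 May 2022) are 28 May 2022 and 17 June 2022 respectively; 30 May 2022 falls inside that range.
Step 5 — counting 10 days from 30 May 2022 (when the property is made available) gives a deadline of 9 June 2022; done 7 June 2022 — timely.
Step 6 — 5 and 30 days from 7 June 2022 (when the examination under oath is completed) are 12 June 2022 and 7 July 2022 respectively; done 5 July 2022, which is between those dates.
Step 7 — must wait 31 days from 5 July 2022 (when the appraisal demand is filed), so not before 5 August 2022; done 8 August 2022, after the minimum wait.

None — every step was satisfied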